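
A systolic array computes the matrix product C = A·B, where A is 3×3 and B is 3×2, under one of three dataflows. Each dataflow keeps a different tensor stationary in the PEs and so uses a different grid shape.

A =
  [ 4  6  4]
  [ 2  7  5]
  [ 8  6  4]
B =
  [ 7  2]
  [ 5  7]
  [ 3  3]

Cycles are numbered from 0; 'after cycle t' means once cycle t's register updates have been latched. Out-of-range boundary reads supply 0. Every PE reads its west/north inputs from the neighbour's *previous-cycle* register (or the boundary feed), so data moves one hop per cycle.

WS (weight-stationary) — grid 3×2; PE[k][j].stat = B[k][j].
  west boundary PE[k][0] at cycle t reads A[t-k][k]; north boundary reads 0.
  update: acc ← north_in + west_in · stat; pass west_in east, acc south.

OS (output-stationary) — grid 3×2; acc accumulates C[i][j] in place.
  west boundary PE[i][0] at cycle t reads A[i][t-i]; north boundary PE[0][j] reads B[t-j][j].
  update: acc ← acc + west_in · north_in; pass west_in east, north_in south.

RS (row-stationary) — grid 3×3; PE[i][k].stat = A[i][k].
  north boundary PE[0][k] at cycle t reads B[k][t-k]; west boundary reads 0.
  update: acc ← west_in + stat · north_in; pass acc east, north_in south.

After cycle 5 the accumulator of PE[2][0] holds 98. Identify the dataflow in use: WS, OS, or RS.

WS (3×2 grid), PE[2][0]:
  after 0 — PE[2][0] acc=0, pass-E 0, pass-S 0
  after 1 — PE[2][0] acc=0, pass-E 0, pass-S 0
  after 2 — PE[2][0] acc=70, pass-E 4, pass-S 70
  after 3 — PE[2][0] acc=64, pass-E 5, pass-S 64
  after 4 — PE[2][0] acc=98, pass-E 4, pass-S 98
  after 5 — PE[2][0] acc=0, pass-E 0, pass-S 0
OS (3×2 grid), PE[2][0]:
  after 0 — PE[2][0] acc=0, pass-E 0, pass-S 0
  after 1 — PE[2][0] acc=0, pass-E 0, pass-S 0
  after 2 — PE[2][0] acc=56, pass-E 8, pass-S 7
  after 3 — PE[2][0] acc=86, pass-E 6, pass-S 5
  after 4 — PE[2][0] acc=98, pass-E 4, pass-S 3
  after 5 — PE[2][0] acc=98, pass-E 0, pass-S 0
RS (3×3 grid), PE[2][0]:
  after 0 — PE[2][0] acc=0, pass-E 0, pass-S 0
  after 1 — PE[2][0] acc=0, pass-E 0, pass-S 0
  after 2 — PE[2][0] acc=56, pass-E 56, pass-S 7
  after 3 — PE[2][0] acc=16, pass-E 16, pass-S 2
  after 4 — PE[2][0] acc=0, pass-E 0, pass-S 0
  after 5 — PE[2][0] acc=0, pass-E 0, pass-S 0

dataflow = OS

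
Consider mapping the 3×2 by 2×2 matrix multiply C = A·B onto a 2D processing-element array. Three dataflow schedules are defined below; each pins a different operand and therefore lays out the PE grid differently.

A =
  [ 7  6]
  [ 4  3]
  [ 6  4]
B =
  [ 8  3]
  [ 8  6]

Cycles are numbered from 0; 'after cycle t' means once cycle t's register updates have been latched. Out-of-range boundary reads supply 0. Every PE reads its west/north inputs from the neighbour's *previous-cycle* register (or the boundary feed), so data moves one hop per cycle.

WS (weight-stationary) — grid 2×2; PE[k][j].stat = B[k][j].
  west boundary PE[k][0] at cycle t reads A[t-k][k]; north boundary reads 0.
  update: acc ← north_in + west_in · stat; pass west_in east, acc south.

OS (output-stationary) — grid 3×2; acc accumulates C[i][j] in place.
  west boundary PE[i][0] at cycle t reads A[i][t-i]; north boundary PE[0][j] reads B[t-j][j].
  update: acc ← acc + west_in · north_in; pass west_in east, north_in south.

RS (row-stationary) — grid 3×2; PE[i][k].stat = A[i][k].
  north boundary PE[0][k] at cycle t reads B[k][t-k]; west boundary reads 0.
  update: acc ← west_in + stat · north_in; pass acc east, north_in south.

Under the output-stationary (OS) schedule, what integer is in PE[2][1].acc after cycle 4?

OS (3×2). Following PE[2][1] plus its west/north inputs:
  [0] (1,1) acc=0 (h:0 v:0)
  [0] (2,0) acc=0 (h:0 v:0)
  [0] (2,1) acc=0 (h:0 v:0)
  [1] (1,1) acc=0 (h:0 v:0)
  [1] (2,0) acc=0 (h:0 v:0)
  [1] (2,1) acc=0 (h:0 v:0)
  [2] (1,1) acc=12 (h:4 v:3)
  [2] (2,0) acc=48 (h:6 v:8)
  [2] (2,1) acc=0 (h:0 v:0)
  [3] (1,1) acc=30 (h:3 v:6)
  [3] (2,0) acc=80 (h:4 v:8)
  [3] (2,1) acc=18 (h:6 v:3)
  [4] (1,1) acc=30 (h:0 v:0)
  [4] (2,0) acc=80 (h:0 v:0)
  [4] (2,1) acc=42 (h:4 v:6)

PE[2][1].acc = 42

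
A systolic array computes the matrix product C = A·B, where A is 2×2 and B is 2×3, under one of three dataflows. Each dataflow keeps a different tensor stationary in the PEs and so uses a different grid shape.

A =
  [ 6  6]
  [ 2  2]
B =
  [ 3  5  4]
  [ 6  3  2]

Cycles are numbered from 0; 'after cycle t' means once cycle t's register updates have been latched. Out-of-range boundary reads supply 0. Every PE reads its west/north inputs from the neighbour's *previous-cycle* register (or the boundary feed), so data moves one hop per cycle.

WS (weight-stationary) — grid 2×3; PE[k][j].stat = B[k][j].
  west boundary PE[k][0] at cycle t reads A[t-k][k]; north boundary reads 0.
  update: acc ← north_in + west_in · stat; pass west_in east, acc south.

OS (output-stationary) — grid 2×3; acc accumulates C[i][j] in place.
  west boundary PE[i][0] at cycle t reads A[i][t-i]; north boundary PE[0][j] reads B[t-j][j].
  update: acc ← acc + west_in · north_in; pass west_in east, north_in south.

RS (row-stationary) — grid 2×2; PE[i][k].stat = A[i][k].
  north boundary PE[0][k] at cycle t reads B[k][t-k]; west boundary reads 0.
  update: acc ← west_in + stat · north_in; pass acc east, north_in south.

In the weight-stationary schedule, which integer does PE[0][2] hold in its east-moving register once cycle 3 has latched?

register = 2

WS 2×3: PE[0][2] cycle-by-cycle (with neighbour feeds):
  step 0 · PE0,1: acc=0; fwd→0 fwd↓0
  step 0 · PE0,2: acc=0; fwd→0 fwd↓0
  step 1 · PE0,1: acc=30; fwd→6 fwd↓30
  step 1 · PE0,2: acc=0; fwd→0 fwd↓0
  step 2 · PE0,1: acc=10; fwd→2 fwd↓10
  step 2 · PE0,2: acc=24; fwd→6 fwd↓24
  step 3 · PE0,1: acc=0; fwd→0 fwd↓0
  step 3 · PE0,2: acc=8; fwd→2 fwd↓8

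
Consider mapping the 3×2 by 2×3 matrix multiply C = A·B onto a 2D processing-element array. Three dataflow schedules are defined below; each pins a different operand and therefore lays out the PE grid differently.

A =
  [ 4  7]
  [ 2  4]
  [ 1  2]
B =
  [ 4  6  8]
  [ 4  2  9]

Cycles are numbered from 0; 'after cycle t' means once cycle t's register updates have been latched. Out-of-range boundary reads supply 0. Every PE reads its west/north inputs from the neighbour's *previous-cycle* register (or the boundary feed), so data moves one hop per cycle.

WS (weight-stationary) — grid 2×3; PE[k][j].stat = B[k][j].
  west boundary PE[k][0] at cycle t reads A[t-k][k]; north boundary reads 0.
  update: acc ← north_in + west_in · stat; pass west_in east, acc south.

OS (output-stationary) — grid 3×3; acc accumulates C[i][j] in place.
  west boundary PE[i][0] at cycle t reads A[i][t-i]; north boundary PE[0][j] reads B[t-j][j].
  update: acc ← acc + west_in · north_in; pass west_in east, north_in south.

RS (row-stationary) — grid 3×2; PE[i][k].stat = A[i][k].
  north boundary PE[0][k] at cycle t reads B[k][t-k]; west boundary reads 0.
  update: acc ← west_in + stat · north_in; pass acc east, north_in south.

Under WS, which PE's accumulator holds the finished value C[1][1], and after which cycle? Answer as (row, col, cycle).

(row, col, cycle) = (1, 1, 3)

WS: C[1][1] accumulates in PE[1][1]:
  step 0 · PE1,1: acc=0; fwd→0 fwd↓0
  step 1 · PE1,1: acc=0; fwd→0 fwd↓0
  step 2 · PE1,1: acc=38; fwd→7 fwd↓38
  step 3 · PE1,1: acc=20; fwd→4 fwd↓20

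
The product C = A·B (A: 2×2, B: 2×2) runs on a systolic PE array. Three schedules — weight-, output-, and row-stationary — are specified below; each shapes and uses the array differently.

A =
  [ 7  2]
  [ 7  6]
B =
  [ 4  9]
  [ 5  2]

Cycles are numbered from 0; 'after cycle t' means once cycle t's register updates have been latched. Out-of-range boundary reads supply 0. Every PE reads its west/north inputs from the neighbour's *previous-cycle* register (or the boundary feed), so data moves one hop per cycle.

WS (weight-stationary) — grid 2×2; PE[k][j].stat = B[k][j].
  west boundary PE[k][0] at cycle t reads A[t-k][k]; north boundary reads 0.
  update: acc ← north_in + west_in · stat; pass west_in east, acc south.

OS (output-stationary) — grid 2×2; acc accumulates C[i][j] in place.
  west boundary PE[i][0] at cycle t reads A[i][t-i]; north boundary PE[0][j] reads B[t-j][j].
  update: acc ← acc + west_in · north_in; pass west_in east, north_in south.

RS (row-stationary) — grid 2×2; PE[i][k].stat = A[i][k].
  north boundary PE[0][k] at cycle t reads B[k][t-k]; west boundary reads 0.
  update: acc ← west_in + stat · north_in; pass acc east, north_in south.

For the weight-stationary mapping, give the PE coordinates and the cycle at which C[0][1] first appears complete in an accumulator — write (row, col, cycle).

WS: C[0][1] accumulates in PE[1][1]:
  @0  [1,1]  acc 0  |  →0  ↓0
  @1  [1,1]  acc 0  |  →0  ↓0
  @2  [1,1]  acc 67  |  →2  ↓67

(row, col, cycle) = (1, 1, 2)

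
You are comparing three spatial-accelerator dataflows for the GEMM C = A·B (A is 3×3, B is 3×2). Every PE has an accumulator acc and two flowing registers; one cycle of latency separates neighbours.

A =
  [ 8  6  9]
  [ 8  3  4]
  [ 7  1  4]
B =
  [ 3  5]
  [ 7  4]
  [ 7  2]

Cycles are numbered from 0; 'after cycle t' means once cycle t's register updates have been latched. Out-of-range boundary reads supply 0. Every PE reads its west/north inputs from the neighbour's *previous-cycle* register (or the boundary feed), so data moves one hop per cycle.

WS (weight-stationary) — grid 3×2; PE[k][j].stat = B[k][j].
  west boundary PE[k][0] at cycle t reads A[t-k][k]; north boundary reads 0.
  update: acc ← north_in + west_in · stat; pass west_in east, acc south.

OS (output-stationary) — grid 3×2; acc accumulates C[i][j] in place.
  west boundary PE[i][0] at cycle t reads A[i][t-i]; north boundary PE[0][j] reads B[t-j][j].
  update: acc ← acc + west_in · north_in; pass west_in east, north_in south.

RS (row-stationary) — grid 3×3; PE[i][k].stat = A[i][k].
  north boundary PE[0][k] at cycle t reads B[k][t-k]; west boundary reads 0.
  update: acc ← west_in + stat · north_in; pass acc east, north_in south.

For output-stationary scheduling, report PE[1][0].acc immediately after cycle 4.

OS 3×2: PE[1][0] cycle-by-cycle (with neighbour feeds):
  [0] (0,0) acc=24 (h:8 v:3)
  [0] (1,0) acc=0 (h:0 v:0)
  [1] (0,0) acc=66 (h:6 v:7)
  [1] (1,0) acc=24 (h:8 v:3)
  [2] (0,0) acc=129 (h:9 v:7)
  [2] (1,0) acc=45 (h:3 v:7)
  [3] (0,0) acc=129 (h:0 v:0)
  [3] (1,0) acc=73 (h:4 v:7)
  [4] (0,0) acc=129 (h:0 v:0)
  [4] (1,0) acc=73 (h:0 v:0)

PE[1][0].acc = 73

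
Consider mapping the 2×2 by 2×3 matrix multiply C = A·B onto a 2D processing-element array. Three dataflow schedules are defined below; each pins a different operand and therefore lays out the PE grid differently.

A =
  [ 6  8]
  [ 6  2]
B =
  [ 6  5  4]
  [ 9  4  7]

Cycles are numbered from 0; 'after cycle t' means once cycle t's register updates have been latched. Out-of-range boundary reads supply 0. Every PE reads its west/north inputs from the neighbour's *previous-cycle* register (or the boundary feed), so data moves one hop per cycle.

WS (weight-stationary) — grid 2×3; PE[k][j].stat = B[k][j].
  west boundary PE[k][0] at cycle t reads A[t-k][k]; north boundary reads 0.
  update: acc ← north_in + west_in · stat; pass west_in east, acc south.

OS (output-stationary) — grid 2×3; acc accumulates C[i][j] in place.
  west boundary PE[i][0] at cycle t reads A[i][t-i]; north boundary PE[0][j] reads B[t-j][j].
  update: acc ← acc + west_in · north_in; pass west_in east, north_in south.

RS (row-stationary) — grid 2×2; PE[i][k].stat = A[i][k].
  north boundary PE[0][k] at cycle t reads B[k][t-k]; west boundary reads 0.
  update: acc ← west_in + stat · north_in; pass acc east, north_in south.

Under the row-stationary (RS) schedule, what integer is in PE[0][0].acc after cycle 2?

PE[0][0].acc = 24

RS (2×2). Following PE[0][0] plus its west/north inputs:
  cycle 0: PE[0][0] → acc 36, east 36, south 6
  cycle 1: PE[0][0] → acc 30, east 30, south 5
  cycle 2: PE[0][0] → acc 24, east 24, south 4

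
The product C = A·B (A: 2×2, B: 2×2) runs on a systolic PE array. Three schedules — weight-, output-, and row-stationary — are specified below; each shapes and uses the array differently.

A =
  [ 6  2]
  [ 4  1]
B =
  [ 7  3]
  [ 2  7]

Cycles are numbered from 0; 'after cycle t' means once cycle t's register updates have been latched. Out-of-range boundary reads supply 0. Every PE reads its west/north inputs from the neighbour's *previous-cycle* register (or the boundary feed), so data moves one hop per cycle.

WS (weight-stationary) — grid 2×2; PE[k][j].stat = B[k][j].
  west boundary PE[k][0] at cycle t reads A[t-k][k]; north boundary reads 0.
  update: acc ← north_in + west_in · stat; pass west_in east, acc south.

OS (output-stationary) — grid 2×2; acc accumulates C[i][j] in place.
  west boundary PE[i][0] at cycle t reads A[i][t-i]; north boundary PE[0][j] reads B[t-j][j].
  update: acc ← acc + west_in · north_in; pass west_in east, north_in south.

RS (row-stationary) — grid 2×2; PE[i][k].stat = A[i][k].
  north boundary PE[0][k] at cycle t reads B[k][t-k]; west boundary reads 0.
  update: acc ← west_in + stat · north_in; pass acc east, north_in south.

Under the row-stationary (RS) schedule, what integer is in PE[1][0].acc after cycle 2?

PE[1][0].acc = 12

Tracing RS — 2×2 array, target PE[1][0]:
  @0  [0,0]  acc 42  |  →42  ↓7
  @0  [1,0]  acc 0  |  →0  ↓0
  @1  [0,0]  acc 18  |  →18  ↓3
  @1  [1,0]  acc 28  |  →28  ↓7
  @2  [0,0]  acc 0  |  →0  ↓0
  @2  [1,0]  acc 12  |  →12  ↓3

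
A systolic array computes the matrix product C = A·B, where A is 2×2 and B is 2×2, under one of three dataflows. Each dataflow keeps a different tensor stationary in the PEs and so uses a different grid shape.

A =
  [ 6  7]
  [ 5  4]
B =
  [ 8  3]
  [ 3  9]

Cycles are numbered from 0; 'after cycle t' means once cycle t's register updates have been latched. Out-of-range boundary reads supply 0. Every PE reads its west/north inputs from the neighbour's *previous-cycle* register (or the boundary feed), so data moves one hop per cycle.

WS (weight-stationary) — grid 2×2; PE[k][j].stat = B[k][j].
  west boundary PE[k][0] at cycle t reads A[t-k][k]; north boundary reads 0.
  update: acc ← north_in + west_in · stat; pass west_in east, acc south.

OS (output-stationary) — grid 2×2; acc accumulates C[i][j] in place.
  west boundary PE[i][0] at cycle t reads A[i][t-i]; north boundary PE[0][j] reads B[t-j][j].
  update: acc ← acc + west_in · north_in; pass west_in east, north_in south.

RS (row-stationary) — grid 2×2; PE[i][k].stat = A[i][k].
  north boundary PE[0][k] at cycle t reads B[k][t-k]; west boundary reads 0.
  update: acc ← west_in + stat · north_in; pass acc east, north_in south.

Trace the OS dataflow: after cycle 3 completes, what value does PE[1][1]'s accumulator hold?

PE[1][1].acc = 51

Tracing OS — 2×2 array, target PE[1][1]:
  0: (0,1).acc=0  regs=<0,0>
  0: (1,0).acc=0  regs=<0,0>
  0: (1,1).acc=0  regs=<0,0>
  1: (0,1).acc=18  regs=<6,3>
  1: (1,0).acc=40  regs=<5,8>
  1: (1,1).acc=0  regs=<0,0>
  2: (0,1).acc=81  regs=<7,9>
  2: (1,0).acc=52  regs=<4,3>
  2: (1,1).acc=15  regs=<5,3>
  3: (0,1).acc=81  regs=<0,0>
  3: (1,0).acc=52  regs=<0,0>
  3: (1,1).acc=51  regs=<4,9>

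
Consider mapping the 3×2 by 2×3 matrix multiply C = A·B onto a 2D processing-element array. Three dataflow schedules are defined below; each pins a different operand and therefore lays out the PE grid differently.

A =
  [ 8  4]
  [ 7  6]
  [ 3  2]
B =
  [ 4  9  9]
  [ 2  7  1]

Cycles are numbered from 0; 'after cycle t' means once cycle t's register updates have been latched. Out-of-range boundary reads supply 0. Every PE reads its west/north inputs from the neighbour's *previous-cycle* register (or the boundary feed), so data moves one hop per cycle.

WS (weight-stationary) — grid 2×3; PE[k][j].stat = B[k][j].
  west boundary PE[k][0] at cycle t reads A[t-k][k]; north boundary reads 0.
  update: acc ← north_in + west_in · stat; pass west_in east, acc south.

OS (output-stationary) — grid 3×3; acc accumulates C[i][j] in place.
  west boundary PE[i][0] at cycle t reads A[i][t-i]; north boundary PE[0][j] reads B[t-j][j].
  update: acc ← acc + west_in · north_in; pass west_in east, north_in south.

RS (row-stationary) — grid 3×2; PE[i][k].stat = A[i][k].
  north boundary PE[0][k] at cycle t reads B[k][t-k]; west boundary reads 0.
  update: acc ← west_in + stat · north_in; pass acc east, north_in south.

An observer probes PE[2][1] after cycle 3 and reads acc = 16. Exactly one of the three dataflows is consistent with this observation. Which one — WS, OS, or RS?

dataflow = RS

WS: PE[2][1] is outside its 2×3 grid.
— OS: 3×3; PE[2][1] trace:
  after 0 — PE[2][1] acc=0, pass-E 0, pass-S 0
  after 1 — PE[2][1] acc=0, pass-E 0, pass-S 0
  after 2 — PE[2][1] acc=0, pass-E 0, pass-S 0
  after 3 — PE[2][1] acc=27, pass-E 3, pass-S 9
— RS: 3×2; PE[2][1] trace:
  after 0 — PE[2][1] acc=0, pass-E 0, pass-S 0
  after 1 — PE[2][1] acc=0, pass-E 0, pass-S 0
  after 2 — PE[2][1] acc=0, pass-E 0, pass-S 0
  after 3 — PE[2][1] acc=16, pass-E 16, pass-S 2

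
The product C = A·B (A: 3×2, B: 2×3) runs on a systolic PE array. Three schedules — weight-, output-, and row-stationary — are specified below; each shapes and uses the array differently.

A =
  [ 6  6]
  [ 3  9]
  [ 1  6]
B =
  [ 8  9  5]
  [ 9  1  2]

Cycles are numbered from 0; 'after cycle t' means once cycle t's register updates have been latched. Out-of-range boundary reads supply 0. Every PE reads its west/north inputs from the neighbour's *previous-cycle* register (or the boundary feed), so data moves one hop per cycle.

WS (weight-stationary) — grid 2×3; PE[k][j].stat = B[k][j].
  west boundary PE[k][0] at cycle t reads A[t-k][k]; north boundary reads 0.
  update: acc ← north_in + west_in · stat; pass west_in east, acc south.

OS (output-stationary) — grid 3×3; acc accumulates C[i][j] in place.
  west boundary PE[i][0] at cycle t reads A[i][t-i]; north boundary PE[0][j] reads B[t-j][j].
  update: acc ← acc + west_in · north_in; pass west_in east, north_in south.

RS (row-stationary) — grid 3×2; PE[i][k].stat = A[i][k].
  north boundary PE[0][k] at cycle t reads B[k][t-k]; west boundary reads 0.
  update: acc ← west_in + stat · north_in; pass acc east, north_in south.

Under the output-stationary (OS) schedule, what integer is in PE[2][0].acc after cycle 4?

PE[2][0].acc = 62

OS 3×3: PE[2][0] cycle-by-cycle (with neighbour feeds):
  cycle 0: PE[1][0] → acc 0, east 0, south 0
  cycle 0: PE[2][0] → acc 0, east 0, south 0
  cycle 1: PE[1][0] → acc 24, east 3, south 8
  cycle 1: PE[2][0] → acc 0, east 0, south 0
  cycle 2: PE[1][0] → acc 105, east 9, south 9
  cycle 2: PE[2][0] → acc 8, east 1, south 8
  cycle 3: PE[1][0] → acc 105, east 0, south 0
  cycle 3: PE[2][0] → acc 62, east 6, south 9
  cycle 4: PE[1][0] → acc 105, east 0, south 0
  cycle 4: PE[2][0] → acc 62, east 0, south 0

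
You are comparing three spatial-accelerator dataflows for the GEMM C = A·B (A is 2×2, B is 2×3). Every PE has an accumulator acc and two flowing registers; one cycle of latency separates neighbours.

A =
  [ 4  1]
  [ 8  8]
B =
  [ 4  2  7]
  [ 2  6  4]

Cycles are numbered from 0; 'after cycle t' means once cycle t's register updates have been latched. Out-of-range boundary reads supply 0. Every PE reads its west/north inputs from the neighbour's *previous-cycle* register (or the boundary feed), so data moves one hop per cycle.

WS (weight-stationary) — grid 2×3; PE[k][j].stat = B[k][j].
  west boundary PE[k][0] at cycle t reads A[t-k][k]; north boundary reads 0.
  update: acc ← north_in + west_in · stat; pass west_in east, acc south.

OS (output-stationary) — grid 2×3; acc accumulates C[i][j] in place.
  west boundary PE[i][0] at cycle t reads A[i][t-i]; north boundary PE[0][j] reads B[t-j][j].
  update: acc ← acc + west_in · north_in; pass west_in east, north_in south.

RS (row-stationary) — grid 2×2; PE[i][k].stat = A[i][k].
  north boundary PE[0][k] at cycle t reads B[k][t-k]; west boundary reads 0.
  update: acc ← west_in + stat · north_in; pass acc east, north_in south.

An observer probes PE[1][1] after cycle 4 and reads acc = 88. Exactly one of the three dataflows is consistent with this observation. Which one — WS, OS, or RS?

Under WS (2×3), PE[1][1]:
  after 0 — PE[1][1] acc=0, pass-E 0, pass-S 0
  after 1 — PE[1][1] acc=0, pass-E 0, pass-S 0
  after 2 — PE[1][1] acc=14, pass-E 1, pass-S 14
  after 3 — PE[1][1] acc=64, pass-E 8, pass-S 64
  after 4 — PE[1][1] acc=0, pass-E 0, pass-S 0
Under OS (2×3), PE[1][1]:
  after 0 — PE[1][1] acc=0, pass-E 0, pass-S 0
  after 1 — PE[1][1] acc=0, pass-E 0, pass-S 0
  after 2 — PE[1][1] acc=16, pass-E 8, pass-S 2
  after 3 — PE[1][1] acc=64, pass-E 8, pass-S 6
  after 4 — PE[1][1] acc=64, pass-E 0, pass-S 0
Under RS (2×2), PE[1][1]:
  after 0 — PE[1][1] acc=0, pass-E 0, pass-S 0
  after 1 — PE[1][1] acc=0, pass-E 0, pass-S 0
  after 2 — PE[1][1] acc=48, pass-E 48, pass-S 2
  after 3 — PE[1][1] acc=64, pass-E 64, pass-S 6
  after 4 — PE[1][1] acc=88, pass-E 88, pass-S 4

dataflow = RS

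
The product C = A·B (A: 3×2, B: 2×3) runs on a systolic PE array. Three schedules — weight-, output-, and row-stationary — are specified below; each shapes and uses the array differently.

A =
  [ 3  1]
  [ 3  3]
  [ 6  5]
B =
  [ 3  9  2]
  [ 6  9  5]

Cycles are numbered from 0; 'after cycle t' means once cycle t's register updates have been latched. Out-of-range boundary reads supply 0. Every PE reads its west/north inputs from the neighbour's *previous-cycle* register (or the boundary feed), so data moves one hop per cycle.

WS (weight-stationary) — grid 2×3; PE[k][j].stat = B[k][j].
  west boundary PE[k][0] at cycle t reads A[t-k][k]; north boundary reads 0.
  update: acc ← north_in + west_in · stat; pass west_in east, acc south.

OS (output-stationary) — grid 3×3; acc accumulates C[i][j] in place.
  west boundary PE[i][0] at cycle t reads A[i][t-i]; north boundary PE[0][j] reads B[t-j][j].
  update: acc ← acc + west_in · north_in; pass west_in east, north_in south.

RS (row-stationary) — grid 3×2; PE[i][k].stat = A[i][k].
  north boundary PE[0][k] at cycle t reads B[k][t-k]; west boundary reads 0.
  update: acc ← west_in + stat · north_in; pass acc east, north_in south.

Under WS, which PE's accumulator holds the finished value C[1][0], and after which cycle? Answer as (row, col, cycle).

(row, col, cycle) = (1, 0, 2)

WS: C[1][0] accumulates in PE[1][0]:
  cycle 0: PE[1][0] → acc 0, east 0, south 0
  cycle 1: PE[1][0] → acc 15, east 1, south 15
  cycle 2: PE[1][0] → acc 27, east 3, south 27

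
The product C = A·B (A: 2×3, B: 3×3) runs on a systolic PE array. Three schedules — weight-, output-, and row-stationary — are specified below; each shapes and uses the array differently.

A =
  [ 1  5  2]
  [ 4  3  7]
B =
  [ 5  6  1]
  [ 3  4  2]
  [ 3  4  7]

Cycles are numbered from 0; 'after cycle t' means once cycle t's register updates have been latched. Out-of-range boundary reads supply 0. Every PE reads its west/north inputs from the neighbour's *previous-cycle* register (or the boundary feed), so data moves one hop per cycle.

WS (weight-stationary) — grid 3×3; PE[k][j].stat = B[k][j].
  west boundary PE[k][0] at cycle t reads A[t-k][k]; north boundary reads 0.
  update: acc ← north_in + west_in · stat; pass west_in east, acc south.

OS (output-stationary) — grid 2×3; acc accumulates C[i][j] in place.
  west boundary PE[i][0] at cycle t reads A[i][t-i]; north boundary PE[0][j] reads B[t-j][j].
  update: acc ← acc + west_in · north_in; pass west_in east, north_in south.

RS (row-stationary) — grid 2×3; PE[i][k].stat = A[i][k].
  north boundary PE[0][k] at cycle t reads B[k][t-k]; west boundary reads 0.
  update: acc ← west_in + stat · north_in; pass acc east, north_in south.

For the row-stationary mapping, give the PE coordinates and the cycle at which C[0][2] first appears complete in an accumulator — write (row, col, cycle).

Under RS, C[0][2] lands at PE[0][2]:
  after 0 — PE[0][2] acc=0, pass-E 0, pass-S 0
  after 1 — PE[0][2] acc=0, pass-E 0, pass-S 0
  after 2 — PE[0][2] acc=26, pass-E 26, pass-S 3
  after 3 — PE[0][2] acc=34, pass-E 34, pass-S 4
  after 4 — PE[0][2] acc=25, pass-E 25, pass-S 7

(row, col, cycle) = (0, 2, 4)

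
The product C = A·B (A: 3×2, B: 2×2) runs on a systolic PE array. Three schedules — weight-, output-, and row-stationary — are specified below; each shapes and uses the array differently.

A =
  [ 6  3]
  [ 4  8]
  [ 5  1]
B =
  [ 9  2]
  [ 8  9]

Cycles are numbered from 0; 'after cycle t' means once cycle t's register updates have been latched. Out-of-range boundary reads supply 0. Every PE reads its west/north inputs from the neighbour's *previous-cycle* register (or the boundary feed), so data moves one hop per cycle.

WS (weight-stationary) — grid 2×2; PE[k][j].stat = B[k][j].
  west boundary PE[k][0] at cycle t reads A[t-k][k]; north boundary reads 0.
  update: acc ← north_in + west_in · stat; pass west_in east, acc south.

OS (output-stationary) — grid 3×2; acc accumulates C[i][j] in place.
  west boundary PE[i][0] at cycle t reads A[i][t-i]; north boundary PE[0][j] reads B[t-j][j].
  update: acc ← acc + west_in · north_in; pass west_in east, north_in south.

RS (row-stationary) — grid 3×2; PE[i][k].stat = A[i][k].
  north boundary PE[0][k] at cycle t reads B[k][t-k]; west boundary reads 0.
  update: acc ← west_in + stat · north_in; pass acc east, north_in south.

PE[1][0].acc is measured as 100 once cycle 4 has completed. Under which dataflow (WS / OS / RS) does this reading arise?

dataflow = OS

WS (2×2 grid), PE[1][0]:
  c0 r1c0: 0 / 0 / 0
  c1 r1c0: 78 / 3 / 78
  c2 r1c0: 100 / 8 / 100
  c3 r1c0: 53 / 1 / 53
  c4 r1c0: 0 / 0 / 0
OS (3×2 grid), PE[1][0]:
  c0 r1c0: 0 / 0 / 0
  c1 r1c0: 36 / 4 / 9
  c2 r1c0: 100 / 8 / 8
  c3 r1c0: 100 / 0 / 0
  c4 r1c0: 100 / 0 / 0
RS (3×2 grid), PE[1][0]:
  c0 r1c0: 0 / 0 / 0
  c1 r1c0: 36 / 36 / 9
  c2 r1c0: 8 / 8 / 2
  c3 r1c0: 0 / 0 / 0
  c4 r1c0: 0 / 0 / 0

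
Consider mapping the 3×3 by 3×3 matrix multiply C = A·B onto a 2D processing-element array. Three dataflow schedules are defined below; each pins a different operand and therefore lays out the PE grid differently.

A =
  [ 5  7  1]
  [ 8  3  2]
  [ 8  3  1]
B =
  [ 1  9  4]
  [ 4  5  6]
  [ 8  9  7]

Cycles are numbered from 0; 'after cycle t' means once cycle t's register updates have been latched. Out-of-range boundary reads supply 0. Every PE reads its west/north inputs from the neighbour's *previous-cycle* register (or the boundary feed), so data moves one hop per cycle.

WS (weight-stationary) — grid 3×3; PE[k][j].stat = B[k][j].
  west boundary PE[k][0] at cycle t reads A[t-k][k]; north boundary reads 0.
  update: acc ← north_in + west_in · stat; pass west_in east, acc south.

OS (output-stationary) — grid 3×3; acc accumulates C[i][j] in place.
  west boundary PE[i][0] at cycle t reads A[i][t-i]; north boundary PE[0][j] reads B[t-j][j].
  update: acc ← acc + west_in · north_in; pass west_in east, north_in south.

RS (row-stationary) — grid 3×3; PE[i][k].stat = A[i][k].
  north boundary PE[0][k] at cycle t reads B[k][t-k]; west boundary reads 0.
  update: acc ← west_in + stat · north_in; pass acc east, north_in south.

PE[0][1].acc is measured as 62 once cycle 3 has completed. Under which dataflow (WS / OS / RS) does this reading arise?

dataflow = RS

WS (3×3 grid), PE[0][1]:
  0: (0,1).acc=0  regs=<0,0>
  1: (0,1).acc=45  regs=<5,45>
  2: (0,1).acc=72  regs=<8,72>
  3: (0,1).acc=72  regs=<8,72>
OS (3×3 grid), PE[0][1]:
  0: (0,1).acc=0  regs=<0,0>
  1: (0,1).acc=45  regs=<5,9>
  2: (0,1).acc=80  regs=<7,5>
  3: (0,1).acc=89  regs=<1,9>
RS (3×3 grid), PE[0][1]:
  0: (0,1).acc=0  regs=<0,0>
  1: (0,1).acc=33  regs=<33,4>
  2: (0,1).acc=80  regs=<80,5>
  3: (0,1).acc=62  regs=<62,6>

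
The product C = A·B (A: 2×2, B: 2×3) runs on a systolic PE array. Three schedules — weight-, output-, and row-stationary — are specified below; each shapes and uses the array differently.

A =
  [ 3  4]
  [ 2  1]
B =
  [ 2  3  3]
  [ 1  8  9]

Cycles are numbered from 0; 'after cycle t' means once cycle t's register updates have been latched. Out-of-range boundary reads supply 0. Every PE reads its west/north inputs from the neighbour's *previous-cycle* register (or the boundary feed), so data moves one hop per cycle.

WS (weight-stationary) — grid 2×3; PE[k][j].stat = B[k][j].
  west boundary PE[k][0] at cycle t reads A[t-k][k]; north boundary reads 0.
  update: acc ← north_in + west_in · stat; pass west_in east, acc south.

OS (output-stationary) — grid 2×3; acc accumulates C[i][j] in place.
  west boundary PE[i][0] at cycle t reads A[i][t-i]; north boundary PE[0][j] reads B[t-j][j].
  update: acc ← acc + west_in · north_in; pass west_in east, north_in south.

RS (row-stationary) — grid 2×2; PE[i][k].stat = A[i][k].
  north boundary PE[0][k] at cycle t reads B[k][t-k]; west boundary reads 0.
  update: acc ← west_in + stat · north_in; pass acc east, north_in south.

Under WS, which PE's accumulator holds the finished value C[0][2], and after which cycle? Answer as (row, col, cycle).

WS — PE[1][2] is where C[0][2] collects:
  t=0 PE[1][2]: acc=0 h=0 v=0
  t=1 PE[1][2]: acc=0 h=0 v=0
  t=2 PE[1][2]: acc=0 h=0 v=0
  t=3 PE[1][2]: acc=45 h=4 v=45

(row, col, cycle) = (1, 2, 3)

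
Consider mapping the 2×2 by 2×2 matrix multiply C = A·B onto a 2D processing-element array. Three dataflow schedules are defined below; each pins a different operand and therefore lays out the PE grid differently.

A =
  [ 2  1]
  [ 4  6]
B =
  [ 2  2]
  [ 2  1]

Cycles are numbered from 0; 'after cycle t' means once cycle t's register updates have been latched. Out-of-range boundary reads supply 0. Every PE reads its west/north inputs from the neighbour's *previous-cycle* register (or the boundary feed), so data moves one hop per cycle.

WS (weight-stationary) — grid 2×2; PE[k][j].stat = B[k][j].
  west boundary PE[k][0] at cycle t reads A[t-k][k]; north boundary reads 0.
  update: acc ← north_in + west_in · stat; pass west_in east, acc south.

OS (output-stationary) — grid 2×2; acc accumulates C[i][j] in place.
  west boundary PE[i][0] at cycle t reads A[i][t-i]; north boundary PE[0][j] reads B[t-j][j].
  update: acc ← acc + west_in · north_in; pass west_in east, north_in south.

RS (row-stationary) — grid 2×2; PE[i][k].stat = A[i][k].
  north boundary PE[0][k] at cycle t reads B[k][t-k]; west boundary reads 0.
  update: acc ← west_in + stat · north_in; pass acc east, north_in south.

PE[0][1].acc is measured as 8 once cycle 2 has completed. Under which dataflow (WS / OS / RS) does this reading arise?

Under WS (2×2), PE[0][1]:
  step 0 · PE0,1: acc=0; fwd→0 fwd↓0
  step 1 · PE0,1: acc=4; fwd→2 fwd↓4
  step 2 · PE0,1: acc=8; fwd→4 fwd↓8
Under OS (2×2), PE[0][1]:
  step 0 · PE0,1: acc=0; fwd→0 fwd↓0
  step 1 · PE0,1: acc=4; fwd→2 fwd↓2
  step 2 · PE0,1: acc=5; fwd→1 fwd↓1
Under RS (2×2), PE[0][1]:
  step 0 · PE0,1: acc=0; fwd→0 fwd↓0
  step 1 · PE0,1: acc=6; fwd→6 fwd↓2
  step 2 · PE0,1: acc=5; fwd→5 fwd↓1

dataflow = WS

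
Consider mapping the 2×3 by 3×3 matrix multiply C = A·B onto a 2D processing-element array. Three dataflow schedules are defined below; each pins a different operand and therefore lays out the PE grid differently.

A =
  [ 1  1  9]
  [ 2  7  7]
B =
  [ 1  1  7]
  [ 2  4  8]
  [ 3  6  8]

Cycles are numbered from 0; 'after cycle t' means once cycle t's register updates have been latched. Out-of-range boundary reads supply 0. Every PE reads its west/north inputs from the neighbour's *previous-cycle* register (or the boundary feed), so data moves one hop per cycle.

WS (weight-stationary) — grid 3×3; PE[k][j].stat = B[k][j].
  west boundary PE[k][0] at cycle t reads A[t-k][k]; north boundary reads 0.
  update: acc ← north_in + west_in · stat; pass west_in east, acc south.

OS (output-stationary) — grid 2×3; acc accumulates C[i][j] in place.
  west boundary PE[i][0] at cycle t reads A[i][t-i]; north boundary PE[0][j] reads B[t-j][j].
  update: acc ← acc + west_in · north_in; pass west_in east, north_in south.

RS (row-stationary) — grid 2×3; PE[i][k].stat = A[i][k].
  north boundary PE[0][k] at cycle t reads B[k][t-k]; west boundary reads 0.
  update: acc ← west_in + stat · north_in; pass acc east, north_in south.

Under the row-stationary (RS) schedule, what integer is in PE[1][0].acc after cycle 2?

PE[1][0].acc = 2

Tracing RS — 2×3 array, target PE[1][0]:
  after 0 — PE[0][0] acc=1, pass-E 1, pass-S 1
  after 0 — PE[1][0] acc=0, pass-E 0, pass-S 0
  after 1 — PE[0][0] acc=1, pass-E 1, pass-S 1
  after 1 — PE[1][0] acc=2, pass-E 2, pass-S 1
  after 2 — PE[0][0] acc=7, pass-E 7, pass-S 7
  after 2 — PE[1][0] acc=2, pass-E 2, pass-S 1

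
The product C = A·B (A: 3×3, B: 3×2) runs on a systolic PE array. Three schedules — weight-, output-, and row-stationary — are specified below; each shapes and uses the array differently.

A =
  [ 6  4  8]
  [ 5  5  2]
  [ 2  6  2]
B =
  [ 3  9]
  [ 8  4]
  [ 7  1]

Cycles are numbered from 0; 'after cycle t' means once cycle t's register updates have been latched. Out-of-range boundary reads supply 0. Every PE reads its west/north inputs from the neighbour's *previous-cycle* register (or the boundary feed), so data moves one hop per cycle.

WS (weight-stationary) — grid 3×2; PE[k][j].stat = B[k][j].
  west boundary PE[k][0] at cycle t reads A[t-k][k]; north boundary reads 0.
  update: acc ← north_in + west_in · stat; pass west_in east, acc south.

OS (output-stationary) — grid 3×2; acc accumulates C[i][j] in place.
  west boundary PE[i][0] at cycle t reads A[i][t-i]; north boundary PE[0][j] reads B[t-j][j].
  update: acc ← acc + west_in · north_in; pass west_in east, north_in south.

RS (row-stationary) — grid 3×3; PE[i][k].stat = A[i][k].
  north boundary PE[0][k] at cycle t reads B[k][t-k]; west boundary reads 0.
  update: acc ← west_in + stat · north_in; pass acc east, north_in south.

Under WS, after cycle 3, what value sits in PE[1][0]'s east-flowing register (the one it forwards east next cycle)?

register = 6

WS (3×2). Following PE[1][0] plus its west/north inputs:
  0: (0,0).acc=18  regs=<6,18>
  0: (1,0).acc=0  regs=<0,0>
  1: (0,0).acc=15  regs=<5,15>
  1: (1,0).acc=50  regs=<4,50>
  2: (0,0).acc=6  regs=<2,6>
  2: (1,0).acc=55  regs=<5,55>
  3: (0,0).acc=0  regs=<0,0>
  3: (1,0).acc=54  regs=<6,54>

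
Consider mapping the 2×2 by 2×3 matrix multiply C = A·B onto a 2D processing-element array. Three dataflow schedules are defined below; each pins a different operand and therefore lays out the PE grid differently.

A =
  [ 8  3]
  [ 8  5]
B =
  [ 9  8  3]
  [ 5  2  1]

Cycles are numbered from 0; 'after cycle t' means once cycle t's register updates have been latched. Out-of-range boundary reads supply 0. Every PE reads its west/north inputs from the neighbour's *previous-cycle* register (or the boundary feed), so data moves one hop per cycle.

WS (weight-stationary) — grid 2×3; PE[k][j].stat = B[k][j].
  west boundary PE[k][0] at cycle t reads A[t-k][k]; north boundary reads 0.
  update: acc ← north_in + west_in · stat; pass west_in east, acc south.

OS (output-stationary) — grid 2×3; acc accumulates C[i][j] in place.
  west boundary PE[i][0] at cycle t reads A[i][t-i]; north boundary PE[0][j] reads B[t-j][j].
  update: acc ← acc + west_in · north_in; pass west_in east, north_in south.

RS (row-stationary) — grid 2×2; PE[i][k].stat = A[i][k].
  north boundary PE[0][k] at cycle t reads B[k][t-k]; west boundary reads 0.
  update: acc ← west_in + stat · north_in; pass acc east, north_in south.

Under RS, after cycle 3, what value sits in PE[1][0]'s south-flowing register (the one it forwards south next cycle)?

RS (2×2). Following PE[1][0] plus its west/north inputs:
  cycle 0: PE[0][0] → acc 72, east 72, south 9
  cycle 0: PE[1][0] → acc 0, east 0, south 0
  cycle 1: PE[0][0] → acc 64, east 64, south 8
  cycle 1: PE[1][0] → acc 72, east 72, south 9
  cycle 2: PE[0][0] → acc 24, east 24, south 3
  cycle 2: PE[1][0] → acc 64, east 64, south 8
  cycle 3: PE[0][0] → acc 0, east 0, south 0
  cycle 3: PE[1][0] → acc 24, east 24, south 3

register = 3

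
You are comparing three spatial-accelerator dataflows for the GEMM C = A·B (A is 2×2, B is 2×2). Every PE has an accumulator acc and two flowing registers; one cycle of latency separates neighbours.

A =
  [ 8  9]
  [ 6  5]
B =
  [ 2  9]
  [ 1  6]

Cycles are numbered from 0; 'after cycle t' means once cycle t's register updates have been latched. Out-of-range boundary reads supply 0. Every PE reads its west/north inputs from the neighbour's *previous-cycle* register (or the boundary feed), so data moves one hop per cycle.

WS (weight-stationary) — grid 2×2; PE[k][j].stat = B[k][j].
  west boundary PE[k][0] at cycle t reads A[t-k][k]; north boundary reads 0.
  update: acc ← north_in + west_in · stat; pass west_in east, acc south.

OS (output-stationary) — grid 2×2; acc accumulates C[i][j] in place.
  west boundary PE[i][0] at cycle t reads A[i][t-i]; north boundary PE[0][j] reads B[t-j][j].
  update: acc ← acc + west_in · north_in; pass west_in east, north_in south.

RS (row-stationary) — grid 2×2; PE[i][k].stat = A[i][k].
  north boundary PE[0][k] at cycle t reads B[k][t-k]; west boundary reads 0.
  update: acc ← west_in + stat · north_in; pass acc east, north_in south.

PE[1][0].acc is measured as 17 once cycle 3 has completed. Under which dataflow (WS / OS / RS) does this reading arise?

dataflow = OS

WS (2×2 grid), PE[1][0]:
  after 0 — PE[1][0] acc=0, pass-E 0, pass-S 0
  after 1 — PE[1][0] acc=25, pass-E 9, pass-S 25
  after 2 — PE[1][0] acc=17, pass-E 5, pass-S 17
  after 3 — PE[1][0] acc=0, pass-E 0, pass-S 0
OS (2×2 grid), PE[1][0]:
  after 0 — PE[1][0] acc=0, pass-E 0, pass-S 0
  after 1 — PE[1][0] acc=12, pass-E 6, pass-S 2
  after 2 — PE[1][0] acc=17, pass-E 5, pass-S 1
  after 3 — PE[1][0] acc=17, pass-E 0, pass-S 0
RS (2×2 grid), PE[1][0]:
  after 0 — PE[1][0] acc=0, pass-E 0, pass-S 0
  after 1 — PE[1][0] acc=12, pass-E 12, pass-S 2
  after 2 — PE[1][0] acc=54, pass-E 54, pass-S 9
  after 3 — PE[1][0] acc=0, pass-E 0, pass-S 0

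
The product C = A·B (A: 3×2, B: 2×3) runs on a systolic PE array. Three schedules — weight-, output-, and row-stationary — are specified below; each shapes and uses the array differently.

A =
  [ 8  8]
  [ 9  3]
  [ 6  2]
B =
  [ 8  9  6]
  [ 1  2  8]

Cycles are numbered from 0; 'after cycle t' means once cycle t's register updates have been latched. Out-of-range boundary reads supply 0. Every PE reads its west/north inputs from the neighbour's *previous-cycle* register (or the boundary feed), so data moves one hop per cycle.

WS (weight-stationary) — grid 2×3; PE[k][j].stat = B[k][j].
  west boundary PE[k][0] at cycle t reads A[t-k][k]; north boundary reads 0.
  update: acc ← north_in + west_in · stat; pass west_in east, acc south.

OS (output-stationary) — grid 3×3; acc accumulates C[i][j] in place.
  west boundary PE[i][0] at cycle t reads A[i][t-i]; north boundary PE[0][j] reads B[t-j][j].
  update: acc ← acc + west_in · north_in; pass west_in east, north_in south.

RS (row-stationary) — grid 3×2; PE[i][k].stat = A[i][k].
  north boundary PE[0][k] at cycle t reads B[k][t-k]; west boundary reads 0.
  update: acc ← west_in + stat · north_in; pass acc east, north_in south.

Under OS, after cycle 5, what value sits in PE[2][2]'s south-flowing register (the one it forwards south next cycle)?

register = 8

OS on a 3×3 grid — tracing PE[2][2] and its feeders:
  c0 r1c2: 0 / 0 / 0
  c0 r2c1: 0 / 0 / 0
  c0 r2c2: 0 / 0 / 0
  c1 r1c2: 0 / 0 / 0
  c1 r2c1: 0 / 0 / 0
  c1 r2c2: 0 / 0 / 0
  c2 r1c2: 0 / 0 / 0
  c2 r2c1: 0 / 0 / 0
  c2 r2c2: 0 / 0 / 0
  c3 r1c2: 54 / 9 / 6
  c3 r2c1: 54 / 6 / 9
  c3 r2c2: 0 / 0 / 0
  c4 r1c2: 78 / 3 / 8
  c4 r2c1: 58 / 2 / 2
  c4 r2c2: 36 / 6 / 6
  c5 r1c2: 78 / 0 / 0
  c5 r2c1: 58 / 0 / 0
  c5 r2c2: 52 / 2 / 8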